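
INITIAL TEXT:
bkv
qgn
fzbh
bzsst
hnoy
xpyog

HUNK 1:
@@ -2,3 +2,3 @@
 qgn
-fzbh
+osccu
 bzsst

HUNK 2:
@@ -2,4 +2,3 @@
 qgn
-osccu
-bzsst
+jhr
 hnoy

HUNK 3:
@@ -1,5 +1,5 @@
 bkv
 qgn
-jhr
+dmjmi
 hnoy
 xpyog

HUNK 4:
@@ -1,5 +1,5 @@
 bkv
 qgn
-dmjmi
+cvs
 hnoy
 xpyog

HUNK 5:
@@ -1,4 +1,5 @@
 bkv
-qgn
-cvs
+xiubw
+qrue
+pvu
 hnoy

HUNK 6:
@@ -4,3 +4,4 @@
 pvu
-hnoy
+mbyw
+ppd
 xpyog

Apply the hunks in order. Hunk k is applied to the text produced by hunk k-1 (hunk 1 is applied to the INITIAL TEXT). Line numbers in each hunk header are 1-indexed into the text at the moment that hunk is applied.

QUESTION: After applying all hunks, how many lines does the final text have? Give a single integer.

Answer: 7

Derivation:
Hunk 1: at line 2 remove [fzbh] add [osccu] -> 6 lines: bkv qgn osccu bzsst hnoy xpyog
Hunk 2: at line 2 remove [osccu,bzsst] add [jhr] -> 5 lines: bkv qgn jhr hnoy xpyog
Hunk 3: at line 1 remove [jhr] add [dmjmi] -> 5 lines: bkv qgn dmjmi hnoy xpyog
Hunk 4: at line 1 remove [dmjmi] add [cvs] -> 5 lines: bkv qgn cvs hnoy xpyog
Hunk 5: at line 1 remove [qgn,cvs] add [xiubw,qrue,pvu] -> 6 lines: bkv xiubw qrue pvu hnoy xpyog
Hunk 6: at line 4 remove [hnoy] add [mbyw,ppd] -> 7 lines: bkv xiubw qrue pvu mbyw ppd xpyog
Final line count: 7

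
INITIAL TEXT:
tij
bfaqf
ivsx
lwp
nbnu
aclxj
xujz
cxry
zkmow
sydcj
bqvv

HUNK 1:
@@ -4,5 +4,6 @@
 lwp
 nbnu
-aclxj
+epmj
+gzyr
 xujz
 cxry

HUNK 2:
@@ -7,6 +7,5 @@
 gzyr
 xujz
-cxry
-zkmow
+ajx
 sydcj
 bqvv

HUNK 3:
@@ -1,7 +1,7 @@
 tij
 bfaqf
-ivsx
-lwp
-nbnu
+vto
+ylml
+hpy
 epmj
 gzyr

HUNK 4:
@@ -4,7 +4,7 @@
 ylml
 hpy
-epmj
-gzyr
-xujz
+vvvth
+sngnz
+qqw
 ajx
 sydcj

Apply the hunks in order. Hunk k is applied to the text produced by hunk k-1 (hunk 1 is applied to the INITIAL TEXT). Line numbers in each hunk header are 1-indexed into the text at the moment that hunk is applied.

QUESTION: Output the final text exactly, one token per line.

Answer: tij
bfaqf
vto
ylml
hpy
vvvth
sngnz
qqw
ajx
sydcj
bqvv

Derivation:
Hunk 1: at line 4 remove [aclxj] add [epmj,gzyr] -> 12 lines: tij bfaqf ivsx lwp nbnu epmj gzyr xujz cxry zkmow sydcj bqvv
Hunk 2: at line 7 remove [cxry,zkmow] add [ajx] -> 11 lines: tij bfaqf ivsx lwp nbnu epmj gzyr xujz ajx sydcj bqvv
Hunk 3: at line 1 remove [ivsx,lwp,nbnu] add [vto,ylml,hpy] -> 11 lines: tij bfaqf vto ylml hpy epmj gzyr xujz ajx sydcj bqvv
Hunk 4: at line 4 remove [epmj,gzyr,xujz] add [vvvth,sngnz,qqw] -> 11 lines: tij bfaqf vto ylml hpy vvvth sngnz qqw ajx sydcj bqvv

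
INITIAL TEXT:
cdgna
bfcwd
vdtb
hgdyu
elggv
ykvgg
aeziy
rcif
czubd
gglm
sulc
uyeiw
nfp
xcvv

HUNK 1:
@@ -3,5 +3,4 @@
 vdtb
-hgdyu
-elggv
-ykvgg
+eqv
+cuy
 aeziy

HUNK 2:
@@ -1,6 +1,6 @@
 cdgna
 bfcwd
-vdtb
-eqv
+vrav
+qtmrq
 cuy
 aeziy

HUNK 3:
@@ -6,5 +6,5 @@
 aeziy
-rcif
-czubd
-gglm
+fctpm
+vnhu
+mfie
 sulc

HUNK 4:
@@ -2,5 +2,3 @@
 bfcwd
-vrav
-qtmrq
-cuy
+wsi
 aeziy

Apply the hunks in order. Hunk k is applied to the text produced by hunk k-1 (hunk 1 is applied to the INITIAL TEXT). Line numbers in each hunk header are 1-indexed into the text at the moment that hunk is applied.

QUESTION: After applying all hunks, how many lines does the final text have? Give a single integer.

Answer: 11

Derivation:
Hunk 1: at line 3 remove [hgdyu,elggv,ykvgg] add [eqv,cuy] -> 13 lines: cdgna bfcwd vdtb eqv cuy aeziy rcif czubd gglm sulc uyeiw nfp xcvv
Hunk 2: at line 1 remove [vdtb,eqv] add [vrav,qtmrq] -> 13 lines: cdgna bfcwd vrav qtmrq cuy aeziy rcif czubd gglm sulc uyeiw nfp xcvv
Hunk 3: at line 6 remove [rcif,czubd,gglm] add [fctpm,vnhu,mfie] -> 13 lines: cdgna bfcwd vrav qtmrq cuy aeziy fctpm vnhu mfie sulc uyeiw nfp xcvv
Hunk 4: at line 2 remove [vrav,qtmrq,cuy] add [wsi] -> 11 lines: cdgna bfcwd wsi aeziy fctpm vnhu mfie sulc uyeiw nfp xcvv
Final line count: 11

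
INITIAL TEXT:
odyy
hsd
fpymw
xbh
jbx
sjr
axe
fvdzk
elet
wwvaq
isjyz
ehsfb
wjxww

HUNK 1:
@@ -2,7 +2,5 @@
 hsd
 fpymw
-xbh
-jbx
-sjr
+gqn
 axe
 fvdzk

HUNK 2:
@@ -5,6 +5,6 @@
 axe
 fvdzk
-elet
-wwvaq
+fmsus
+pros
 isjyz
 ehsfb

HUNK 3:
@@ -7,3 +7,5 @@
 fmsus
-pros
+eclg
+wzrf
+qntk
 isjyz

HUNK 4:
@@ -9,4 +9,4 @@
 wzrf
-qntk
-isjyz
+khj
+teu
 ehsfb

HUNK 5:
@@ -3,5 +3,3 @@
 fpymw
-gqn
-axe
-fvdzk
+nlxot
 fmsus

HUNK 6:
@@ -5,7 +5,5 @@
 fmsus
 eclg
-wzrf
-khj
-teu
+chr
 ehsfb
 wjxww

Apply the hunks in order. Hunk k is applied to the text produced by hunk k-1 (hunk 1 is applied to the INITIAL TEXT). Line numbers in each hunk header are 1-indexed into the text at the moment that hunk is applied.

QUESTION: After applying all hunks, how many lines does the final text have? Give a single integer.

Answer: 9

Derivation:
Hunk 1: at line 2 remove [xbh,jbx,sjr] add [gqn] -> 11 lines: odyy hsd fpymw gqn axe fvdzk elet wwvaq isjyz ehsfb wjxww
Hunk 2: at line 5 remove [elet,wwvaq] add [fmsus,pros] -> 11 lines: odyy hsd fpymw gqn axe fvdzk fmsus pros isjyz ehsfb wjxww
Hunk 3: at line 7 remove [pros] add [eclg,wzrf,qntk] -> 13 lines: odyy hsd fpymw gqn axe fvdzk fmsus eclg wzrf qntk isjyz ehsfb wjxww
Hunk 4: at line 9 remove [qntk,isjyz] add [khj,teu] -> 13 lines: odyy hsd fpymw gqn axe fvdzk fmsus eclg wzrf khj teu ehsfb wjxww
Hunk 5: at line 3 remove [gqn,axe,fvdzk] add [nlxot] -> 11 lines: odyy hsd fpymw nlxot fmsus eclg wzrf khj teu ehsfb wjxww
Hunk 6: at line 5 remove [wzrf,khj,teu] add [chr] -> 9 lines: odyy hsd fpymw nlxot fmsus eclg chr ehsfb wjxww
Final line count: 9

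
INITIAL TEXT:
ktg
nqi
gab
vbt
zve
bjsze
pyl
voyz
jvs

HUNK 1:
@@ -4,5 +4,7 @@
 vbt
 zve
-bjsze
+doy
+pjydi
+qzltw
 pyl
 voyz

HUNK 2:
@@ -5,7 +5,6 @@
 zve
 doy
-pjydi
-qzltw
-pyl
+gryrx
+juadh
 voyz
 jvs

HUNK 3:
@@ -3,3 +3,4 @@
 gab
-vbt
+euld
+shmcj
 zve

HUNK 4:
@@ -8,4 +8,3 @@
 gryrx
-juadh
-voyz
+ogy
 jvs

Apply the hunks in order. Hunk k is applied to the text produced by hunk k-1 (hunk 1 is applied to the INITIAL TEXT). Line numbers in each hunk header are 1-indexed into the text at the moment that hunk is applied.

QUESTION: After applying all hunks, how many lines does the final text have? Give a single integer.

Hunk 1: at line 4 remove [bjsze] add [doy,pjydi,qzltw] -> 11 lines: ktg nqi gab vbt zve doy pjydi qzltw pyl voyz jvs
Hunk 2: at line 5 remove [pjydi,qzltw,pyl] add [gryrx,juadh] -> 10 lines: ktg nqi gab vbt zve doy gryrx juadh voyz jvs
Hunk 3: at line 3 remove [vbt] add [euld,shmcj] -> 11 lines: ktg nqi gab euld shmcj zve doy gryrx juadh voyz jvs
Hunk 4: at line 8 remove [juadh,voyz] add [ogy] -> 10 lines: ktg nqi gab euld shmcj zve doy gryrx ogy jvs
Final line count: 10

Answer: 10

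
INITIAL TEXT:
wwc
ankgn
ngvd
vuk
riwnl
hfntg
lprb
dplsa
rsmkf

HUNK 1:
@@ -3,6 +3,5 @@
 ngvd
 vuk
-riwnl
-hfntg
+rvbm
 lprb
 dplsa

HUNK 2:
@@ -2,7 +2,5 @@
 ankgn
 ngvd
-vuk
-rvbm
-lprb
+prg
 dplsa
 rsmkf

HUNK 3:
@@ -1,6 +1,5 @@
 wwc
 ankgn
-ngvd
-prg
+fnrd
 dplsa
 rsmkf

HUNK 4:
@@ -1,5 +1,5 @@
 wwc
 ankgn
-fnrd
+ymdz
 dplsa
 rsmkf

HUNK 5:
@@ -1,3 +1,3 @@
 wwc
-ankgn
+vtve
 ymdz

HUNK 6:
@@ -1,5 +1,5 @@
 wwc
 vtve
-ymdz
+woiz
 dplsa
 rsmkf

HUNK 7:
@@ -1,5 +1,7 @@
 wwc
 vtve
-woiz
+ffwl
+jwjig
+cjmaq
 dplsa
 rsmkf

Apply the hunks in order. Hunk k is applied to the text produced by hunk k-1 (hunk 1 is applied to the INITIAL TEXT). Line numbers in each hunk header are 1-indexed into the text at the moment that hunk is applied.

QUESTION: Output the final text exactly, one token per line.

Answer: wwc
vtve
ffwl
jwjig
cjmaq
dplsa
rsmkf

Derivation:
Hunk 1: at line 3 remove [riwnl,hfntg] add [rvbm] -> 8 lines: wwc ankgn ngvd vuk rvbm lprb dplsa rsmkf
Hunk 2: at line 2 remove [vuk,rvbm,lprb] add [prg] -> 6 lines: wwc ankgn ngvd prg dplsa rsmkf
Hunk 3: at line 1 remove [ngvd,prg] add [fnrd] -> 5 lines: wwc ankgn fnrd dplsa rsmkf
Hunk 4: at line 1 remove [fnrd] add [ymdz] -> 5 lines: wwc ankgn ymdz dplsa rsmkf
Hunk 5: at line 1 remove [ankgn] add [vtve] -> 5 lines: wwc vtve ymdz dplsa rsmkf
Hunk 6: at line 1 remove [ymdz] add [woiz] -> 5 lines: wwc vtve woiz dplsa rsmkf
Hunk 7: at line 1 remove [woiz] add [ffwl,jwjig,cjmaq] -> 7 lines: wwc vtve ffwl jwjig cjmaq dplsa rsmkf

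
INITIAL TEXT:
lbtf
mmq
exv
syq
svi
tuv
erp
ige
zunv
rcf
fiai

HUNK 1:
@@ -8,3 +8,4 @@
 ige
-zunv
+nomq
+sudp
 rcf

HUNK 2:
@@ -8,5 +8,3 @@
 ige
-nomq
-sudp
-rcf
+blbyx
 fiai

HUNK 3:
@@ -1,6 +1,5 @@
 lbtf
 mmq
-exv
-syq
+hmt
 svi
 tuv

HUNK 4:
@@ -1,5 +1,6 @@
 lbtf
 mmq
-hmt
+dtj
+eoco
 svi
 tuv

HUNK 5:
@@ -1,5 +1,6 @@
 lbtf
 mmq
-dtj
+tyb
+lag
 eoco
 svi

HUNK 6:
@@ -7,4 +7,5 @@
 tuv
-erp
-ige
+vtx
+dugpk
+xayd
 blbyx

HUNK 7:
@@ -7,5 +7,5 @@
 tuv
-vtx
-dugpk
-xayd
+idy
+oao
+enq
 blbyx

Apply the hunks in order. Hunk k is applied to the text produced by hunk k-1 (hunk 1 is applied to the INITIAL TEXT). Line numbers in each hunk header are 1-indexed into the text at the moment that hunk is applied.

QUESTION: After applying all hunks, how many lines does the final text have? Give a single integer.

Answer: 12

Derivation:
Hunk 1: at line 8 remove [zunv] add [nomq,sudp] -> 12 lines: lbtf mmq exv syq svi tuv erp ige nomq sudp rcf fiai
Hunk 2: at line 8 remove [nomq,sudp,rcf] add [blbyx] -> 10 lines: lbtf mmq exv syq svi tuv erp ige blbyx fiai
Hunk 3: at line 1 remove [exv,syq] add [hmt] -> 9 lines: lbtf mmq hmt svi tuv erp ige blbyx fiai
Hunk 4: at line 1 remove [hmt] add [dtj,eoco] -> 10 lines: lbtf mmq dtj eoco svi tuv erp ige blbyx fiai
Hunk 5: at line 1 remove [dtj] add [tyb,lag] -> 11 lines: lbtf mmq tyb lag eoco svi tuv erp ige blbyx fiai
Hunk 6: at line 7 remove [erp,ige] add [vtx,dugpk,xayd] -> 12 lines: lbtf mmq tyb lag eoco svi tuv vtx dugpk xayd blbyx fiai
Hunk 7: at line 7 remove [vtx,dugpk,xayd] add [idy,oao,enq] -> 12 lines: lbtf mmq tyb lag eoco svi tuv idy oao enq blbyx fiai
Final line count: 12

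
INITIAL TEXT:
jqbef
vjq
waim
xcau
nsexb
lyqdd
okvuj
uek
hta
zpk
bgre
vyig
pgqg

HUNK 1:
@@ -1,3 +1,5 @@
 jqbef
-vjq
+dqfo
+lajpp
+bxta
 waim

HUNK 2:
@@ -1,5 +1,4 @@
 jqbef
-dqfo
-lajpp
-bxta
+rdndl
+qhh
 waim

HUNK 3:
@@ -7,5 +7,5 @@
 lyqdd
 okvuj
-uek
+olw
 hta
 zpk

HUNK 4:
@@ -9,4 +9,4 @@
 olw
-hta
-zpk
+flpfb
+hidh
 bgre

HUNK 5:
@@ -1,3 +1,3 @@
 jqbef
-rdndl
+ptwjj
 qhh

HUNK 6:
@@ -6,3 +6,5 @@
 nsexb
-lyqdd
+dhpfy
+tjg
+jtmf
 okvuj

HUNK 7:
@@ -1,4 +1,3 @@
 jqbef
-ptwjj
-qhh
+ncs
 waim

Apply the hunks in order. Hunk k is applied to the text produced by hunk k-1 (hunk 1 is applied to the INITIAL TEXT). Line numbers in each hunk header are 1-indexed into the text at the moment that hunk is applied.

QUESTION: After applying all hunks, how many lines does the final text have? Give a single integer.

Hunk 1: at line 1 remove [vjq] add [dqfo,lajpp,bxta] -> 15 lines: jqbef dqfo lajpp bxta waim xcau nsexb lyqdd okvuj uek hta zpk bgre vyig pgqg
Hunk 2: at line 1 remove [dqfo,lajpp,bxta] add [rdndl,qhh] -> 14 lines: jqbef rdndl qhh waim xcau nsexb lyqdd okvuj uek hta zpk bgre vyig pgqg
Hunk 3: at line 7 remove [uek] add [olw] -> 14 lines: jqbef rdndl qhh waim xcau nsexb lyqdd okvuj olw hta zpk bgre vyig pgqg
Hunk 4: at line 9 remove [hta,zpk] add [flpfb,hidh] -> 14 lines: jqbef rdndl qhh waim xcau nsexb lyqdd okvuj olw flpfb hidh bgre vyig pgqg
Hunk 5: at line 1 remove [rdndl] add [ptwjj] -> 14 lines: jqbef ptwjj qhh waim xcau nsexb lyqdd okvuj olw flpfb hidh bgre vyig pgqg
Hunk 6: at line 6 remove [lyqdd] add [dhpfy,tjg,jtmf] -> 16 lines: jqbef ptwjj qhh waim xcau nsexb dhpfy tjg jtmf okvuj olw flpfb hidh bgre vyig pgqg
Hunk 7: at line 1 remove [ptwjj,qhh] add [ncs] -> 15 lines: jqbef ncs waim xcau nsexb dhpfy tjg jtmf okvuj olw flpfb hidh bgre vyig pgqg
Final line count: 15

Answer: 15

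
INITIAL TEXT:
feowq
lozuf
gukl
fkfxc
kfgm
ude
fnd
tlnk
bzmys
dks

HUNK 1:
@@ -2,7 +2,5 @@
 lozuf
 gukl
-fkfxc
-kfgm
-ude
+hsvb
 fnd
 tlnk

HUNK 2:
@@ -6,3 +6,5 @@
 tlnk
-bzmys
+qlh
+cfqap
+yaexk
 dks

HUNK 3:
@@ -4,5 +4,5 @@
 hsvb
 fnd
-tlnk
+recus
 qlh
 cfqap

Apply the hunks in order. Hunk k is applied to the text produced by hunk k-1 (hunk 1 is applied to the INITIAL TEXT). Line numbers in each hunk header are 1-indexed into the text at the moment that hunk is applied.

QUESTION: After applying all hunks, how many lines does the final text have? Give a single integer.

Hunk 1: at line 2 remove [fkfxc,kfgm,ude] add [hsvb] -> 8 lines: feowq lozuf gukl hsvb fnd tlnk bzmys dks
Hunk 2: at line 6 remove [bzmys] add [qlh,cfqap,yaexk] -> 10 lines: feowq lozuf gukl hsvb fnd tlnk qlh cfqap yaexk dks
Hunk 3: at line 4 remove [tlnk] add [recus] -> 10 lines: feowq lozuf gukl hsvb fnd recus qlh cfqap yaexk dks
Final line count: 10

Answer: 10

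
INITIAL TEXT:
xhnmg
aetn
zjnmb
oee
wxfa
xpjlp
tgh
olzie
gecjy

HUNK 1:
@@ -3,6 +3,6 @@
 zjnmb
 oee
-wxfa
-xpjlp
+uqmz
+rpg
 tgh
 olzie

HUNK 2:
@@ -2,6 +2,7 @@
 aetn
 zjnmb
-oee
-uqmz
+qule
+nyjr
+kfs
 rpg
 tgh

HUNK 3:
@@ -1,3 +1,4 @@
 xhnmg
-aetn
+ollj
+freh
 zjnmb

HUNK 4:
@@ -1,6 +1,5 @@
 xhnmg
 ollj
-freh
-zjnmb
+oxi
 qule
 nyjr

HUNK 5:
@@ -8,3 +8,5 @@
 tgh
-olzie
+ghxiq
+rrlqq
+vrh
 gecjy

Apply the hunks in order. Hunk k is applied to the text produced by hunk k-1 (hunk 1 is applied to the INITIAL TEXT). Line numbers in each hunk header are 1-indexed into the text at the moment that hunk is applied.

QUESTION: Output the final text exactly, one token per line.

Answer: xhnmg
ollj
oxi
qule
nyjr
kfs
rpg
tgh
ghxiq
rrlqq
vrh
gecjy

Derivation:
Hunk 1: at line 3 remove [wxfa,xpjlp] add [uqmz,rpg] -> 9 lines: xhnmg aetn zjnmb oee uqmz rpg tgh olzie gecjy
Hunk 2: at line 2 remove [oee,uqmz] add [qule,nyjr,kfs] -> 10 lines: xhnmg aetn zjnmb qule nyjr kfs rpg tgh olzie gecjy
Hunk 3: at line 1 remove [aetn] add [ollj,freh] -> 11 lines: xhnmg ollj freh zjnmb qule nyjr kfs rpg tgh olzie gecjy
Hunk 4: at line 1 remove [freh,zjnmb] add [oxi] -> 10 lines: xhnmg ollj oxi qule nyjr kfs rpg tgh olzie gecjy
Hunk 5: at line 8 remove [olzie] add [ghxiq,rrlqq,vrh] -> 12 lines: xhnmg ollj oxi qule nyjr kfs rpg tgh ghxiq rrlqq vrh gecjy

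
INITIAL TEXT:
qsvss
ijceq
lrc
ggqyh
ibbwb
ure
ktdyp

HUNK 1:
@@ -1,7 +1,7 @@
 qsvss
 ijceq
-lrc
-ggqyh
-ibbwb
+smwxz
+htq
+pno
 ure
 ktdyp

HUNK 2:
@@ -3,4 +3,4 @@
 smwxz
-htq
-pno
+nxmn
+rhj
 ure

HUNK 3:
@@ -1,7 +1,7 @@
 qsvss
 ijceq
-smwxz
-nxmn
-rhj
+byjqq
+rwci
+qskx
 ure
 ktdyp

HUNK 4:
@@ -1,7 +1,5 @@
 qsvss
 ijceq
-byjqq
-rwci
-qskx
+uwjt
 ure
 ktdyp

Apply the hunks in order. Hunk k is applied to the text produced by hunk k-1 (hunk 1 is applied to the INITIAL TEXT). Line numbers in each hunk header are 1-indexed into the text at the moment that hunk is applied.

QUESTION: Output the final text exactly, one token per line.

Answer: qsvss
ijceq
uwjt
ure
ktdyp

Derivation:
Hunk 1: at line 1 remove [lrc,ggqyh,ibbwb] add [smwxz,htq,pno] -> 7 lines: qsvss ijceq smwxz htq pno ure ktdyp
Hunk 2: at line 3 remove [htq,pno] add [nxmn,rhj] -> 7 lines: qsvss ijceq smwxz nxmn rhj ure ktdyp
Hunk 3: at line 1 remove [smwxz,nxmn,rhj] add [byjqq,rwci,qskx] -> 7 lines: qsvss ijceq byjqq rwci qskx ure ktdyp
Hunk 4: at line 1 remove [byjqq,rwci,qskx] add [uwjt] -> 5 lines: qsvss ijceq uwjt ure ktdyp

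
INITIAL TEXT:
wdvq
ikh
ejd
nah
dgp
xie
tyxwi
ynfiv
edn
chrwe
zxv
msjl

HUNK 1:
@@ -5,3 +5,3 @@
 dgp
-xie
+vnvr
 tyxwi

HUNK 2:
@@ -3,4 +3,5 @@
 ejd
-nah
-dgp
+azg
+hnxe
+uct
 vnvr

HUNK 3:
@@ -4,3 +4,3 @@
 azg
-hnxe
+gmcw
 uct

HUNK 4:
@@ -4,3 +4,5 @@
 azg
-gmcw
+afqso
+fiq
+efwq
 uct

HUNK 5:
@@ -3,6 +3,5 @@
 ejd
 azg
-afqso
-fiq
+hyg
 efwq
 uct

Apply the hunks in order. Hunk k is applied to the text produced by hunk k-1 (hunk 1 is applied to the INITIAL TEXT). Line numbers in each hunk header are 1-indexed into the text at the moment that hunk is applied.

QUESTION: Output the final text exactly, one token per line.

Answer: wdvq
ikh
ejd
azg
hyg
efwq
uct
vnvr
tyxwi
ynfiv
edn
chrwe
zxv
msjl

Derivation:
Hunk 1: at line 5 remove [xie] add [vnvr] -> 12 lines: wdvq ikh ejd nah dgp vnvr tyxwi ynfiv edn chrwe zxv msjl
Hunk 2: at line 3 remove [nah,dgp] add [azg,hnxe,uct] -> 13 lines: wdvq ikh ejd azg hnxe uct vnvr tyxwi ynfiv edn chrwe zxv msjl
Hunk 3: at line 4 remove [hnxe] add [gmcw] -> 13 lines: wdvq ikh ejd azg gmcw uct vnvr tyxwi ynfiv edn chrwe zxv msjl
Hunk 4: at line 4 remove [gmcw] add [afqso,fiq,efwq] -> 15 lines: wdvq ikh ejd azg afqso fiq efwq uct vnvr tyxwi ynfiv edn chrwe zxv msjl
Hunk 5: at line 3 remove [afqso,fiq] add [hyg] -> 14 lines: wdvq ikh ejd azg hyg efwq uct vnvr tyxwi ynfiv edn chrwe zxv msjl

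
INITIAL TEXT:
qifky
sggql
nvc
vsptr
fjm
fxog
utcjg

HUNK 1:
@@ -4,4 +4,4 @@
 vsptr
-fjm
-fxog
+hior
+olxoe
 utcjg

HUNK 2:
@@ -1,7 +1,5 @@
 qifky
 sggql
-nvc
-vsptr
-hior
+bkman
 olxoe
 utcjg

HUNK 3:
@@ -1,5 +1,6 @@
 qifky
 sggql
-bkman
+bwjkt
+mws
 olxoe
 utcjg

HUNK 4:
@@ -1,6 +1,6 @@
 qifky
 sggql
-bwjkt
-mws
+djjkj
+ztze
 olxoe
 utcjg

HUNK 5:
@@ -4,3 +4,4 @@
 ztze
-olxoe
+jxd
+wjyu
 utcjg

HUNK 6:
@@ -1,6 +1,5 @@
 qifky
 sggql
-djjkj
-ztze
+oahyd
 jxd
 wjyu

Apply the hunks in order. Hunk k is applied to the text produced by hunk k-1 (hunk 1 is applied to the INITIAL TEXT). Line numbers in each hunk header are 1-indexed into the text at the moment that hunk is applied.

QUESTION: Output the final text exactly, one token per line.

Hunk 1: at line 4 remove [fjm,fxog] add [hior,olxoe] -> 7 lines: qifky sggql nvc vsptr hior olxoe utcjg
Hunk 2: at line 1 remove [nvc,vsptr,hior] add [bkman] -> 5 lines: qifky sggql bkman olxoe utcjg
Hunk 3: at line 1 remove [bkman] add [bwjkt,mws] -> 6 lines: qifky sggql bwjkt mws olxoe utcjg
Hunk 4: at line 1 remove [bwjkt,mws] add [djjkj,ztze] -> 6 lines: qifky sggql djjkj ztze olxoe utcjg
Hunk 5: at line 4 remove [olxoe] add [jxd,wjyu] -> 7 lines: qifky sggql djjkj ztze jxd wjyu utcjg
Hunk 6: at line 1 remove [djjkj,ztze] add [oahyd] -> 6 lines: qifky sggql oahyd jxd wjyu utcjg

Answer: qifky
sggql
oahyd
jxd
wjyu
utcjg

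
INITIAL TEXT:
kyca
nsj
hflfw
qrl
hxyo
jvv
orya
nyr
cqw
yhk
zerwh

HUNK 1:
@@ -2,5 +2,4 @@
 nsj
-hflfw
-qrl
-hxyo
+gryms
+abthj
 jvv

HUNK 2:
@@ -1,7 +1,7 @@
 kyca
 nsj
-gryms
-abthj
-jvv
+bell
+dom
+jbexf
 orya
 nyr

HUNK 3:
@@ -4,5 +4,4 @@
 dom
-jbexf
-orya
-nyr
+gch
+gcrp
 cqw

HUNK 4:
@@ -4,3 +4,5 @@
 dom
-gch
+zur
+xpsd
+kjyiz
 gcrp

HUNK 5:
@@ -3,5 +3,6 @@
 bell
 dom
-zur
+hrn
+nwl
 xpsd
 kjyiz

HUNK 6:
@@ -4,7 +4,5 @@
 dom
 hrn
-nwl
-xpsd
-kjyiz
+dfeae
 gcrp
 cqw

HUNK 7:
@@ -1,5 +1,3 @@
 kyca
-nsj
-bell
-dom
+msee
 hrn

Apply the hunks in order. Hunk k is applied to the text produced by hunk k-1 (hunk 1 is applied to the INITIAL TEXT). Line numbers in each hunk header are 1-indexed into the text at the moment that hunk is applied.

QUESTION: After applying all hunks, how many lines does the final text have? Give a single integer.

Answer: 8

Derivation:
Hunk 1: at line 2 remove [hflfw,qrl,hxyo] add [gryms,abthj] -> 10 lines: kyca nsj gryms abthj jvv orya nyr cqw yhk zerwh
Hunk 2: at line 1 remove [gryms,abthj,jvv] add [bell,dom,jbexf] -> 10 lines: kyca nsj bell dom jbexf orya nyr cqw yhk zerwh
Hunk 3: at line 4 remove [jbexf,orya,nyr] add [gch,gcrp] -> 9 lines: kyca nsj bell dom gch gcrp cqw yhk zerwh
Hunk 4: at line 4 remove [gch] add [zur,xpsd,kjyiz] -> 11 lines: kyca nsj bell dom zur xpsd kjyiz gcrp cqw yhk zerwh
Hunk 5: at line 3 remove [zur] add [hrn,nwl] -> 12 lines: kyca nsj bell dom hrn nwl xpsd kjyiz gcrp cqw yhk zerwh
Hunk 6: at line 4 remove [nwl,xpsd,kjyiz] add [dfeae] -> 10 lines: kyca nsj bell dom hrn dfeae gcrp cqw yhk zerwh
Hunk 7: at line 1 remove [nsj,bell,dom] add [msee] -> 8 lines: kyca msee hrn dfeae gcrp cqw yhk zerwh
Final line count: 8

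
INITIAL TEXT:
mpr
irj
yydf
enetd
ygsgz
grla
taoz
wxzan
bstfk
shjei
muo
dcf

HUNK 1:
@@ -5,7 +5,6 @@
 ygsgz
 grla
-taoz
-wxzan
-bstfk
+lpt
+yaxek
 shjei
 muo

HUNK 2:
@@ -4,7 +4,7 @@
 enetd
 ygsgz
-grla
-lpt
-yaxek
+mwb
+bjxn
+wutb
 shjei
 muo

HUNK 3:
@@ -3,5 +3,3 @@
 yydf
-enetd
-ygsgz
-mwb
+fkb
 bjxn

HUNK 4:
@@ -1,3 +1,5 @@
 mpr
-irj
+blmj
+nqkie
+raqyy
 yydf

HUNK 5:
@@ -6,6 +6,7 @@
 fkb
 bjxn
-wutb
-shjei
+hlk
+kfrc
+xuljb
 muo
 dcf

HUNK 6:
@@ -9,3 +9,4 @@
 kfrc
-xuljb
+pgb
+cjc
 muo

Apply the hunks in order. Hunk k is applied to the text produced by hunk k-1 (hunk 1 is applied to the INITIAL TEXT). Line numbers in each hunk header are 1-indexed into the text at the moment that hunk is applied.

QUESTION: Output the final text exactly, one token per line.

Hunk 1: at line 5 remove [taoz,wxzan,bstfk] add [lpt,yaxek] -> 11 lines: mpr irj yydf enetd ygsgz grla lpt yaxek shjei muo dcf
Hunk 2: at line 4 remove [grla,lpt,yaxek] add [mwb,bjxn,wutb] -> 11 lines: mpr irj yydf enetd ygsgz mwb bjxn wutb shjei muo dcf
Hunk 3: at line 3 remove [enetd,ygsgz,mwb] add [fkb] -> 9 lines: mpr irj yydf fkb bjxn wutb shjei muo dcf
Hunk 4: at line 1 remove [irj] add [blmj,nqkie,raqyy] -> 11 lines: mpr blmj nqkie raqyy yydf fkb bjxn wutb shjei muo dcf
Hunk 5: at line 6 remove [wutb,shjei] add [hlk,kfrc,xuljb] -> 12 lines: mpr blmj nqkie raqyy yydf fkb bjxn hlk kfrc xuljb muo dcf
Hunk 6: at line 9 remove [xuljb] add [pgb,cjc] -> 13 lines: mpr blmj nqkie raqyy yydf fkb bjxn hlk kfrc pgb cjc muo dcf

Answer: mpr
blmj
nqkie
raqyy
yydf
fkb
bjxn
hlk
kfrc
pgb
cjc
muo
dcf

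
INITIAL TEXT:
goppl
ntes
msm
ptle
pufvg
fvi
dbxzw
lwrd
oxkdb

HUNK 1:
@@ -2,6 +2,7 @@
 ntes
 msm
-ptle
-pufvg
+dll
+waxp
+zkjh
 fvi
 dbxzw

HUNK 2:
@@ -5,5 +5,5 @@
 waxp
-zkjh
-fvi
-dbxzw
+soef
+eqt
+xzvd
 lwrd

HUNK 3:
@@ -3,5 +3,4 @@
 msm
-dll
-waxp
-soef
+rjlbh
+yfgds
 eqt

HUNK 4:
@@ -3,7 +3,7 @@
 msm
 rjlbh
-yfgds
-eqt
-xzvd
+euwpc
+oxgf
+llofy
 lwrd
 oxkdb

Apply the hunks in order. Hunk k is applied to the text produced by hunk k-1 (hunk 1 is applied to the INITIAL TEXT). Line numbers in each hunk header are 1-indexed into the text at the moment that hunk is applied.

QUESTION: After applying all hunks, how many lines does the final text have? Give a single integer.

Answer: 9

Derivation:
Hunk 1: at line 2 remove [ptle,pufvg] add [dll,waxp,zkjh] -> 10 lines: goppl ntes msm dll waxp zkjh fvi dbxzw lwrd oxkdb
Hunk 2: at line 5 remove [zkjh,fvi,dbxzw] add [soef,eqt,xzvd] -> 10 lines: goppl ntes msm dll waxp soef eqt xzvd lwrd oxkdb
Hunk 3: at line 3 remove [dll,waxp,soef] add [rjlbh,yfgds] -> 9 lines: goppl ntes msm rjlbh yfgds eqt xzvd lwrd oxkdb
Hunk 4: at line 3 remove [yfgds,eqt,xzvd] add [euwpc,oxgf,llofy] -> 9 lines: goppl ntes msm rjlbh euwpc oxgf llofy lwrd oxkdb
Final line count: 9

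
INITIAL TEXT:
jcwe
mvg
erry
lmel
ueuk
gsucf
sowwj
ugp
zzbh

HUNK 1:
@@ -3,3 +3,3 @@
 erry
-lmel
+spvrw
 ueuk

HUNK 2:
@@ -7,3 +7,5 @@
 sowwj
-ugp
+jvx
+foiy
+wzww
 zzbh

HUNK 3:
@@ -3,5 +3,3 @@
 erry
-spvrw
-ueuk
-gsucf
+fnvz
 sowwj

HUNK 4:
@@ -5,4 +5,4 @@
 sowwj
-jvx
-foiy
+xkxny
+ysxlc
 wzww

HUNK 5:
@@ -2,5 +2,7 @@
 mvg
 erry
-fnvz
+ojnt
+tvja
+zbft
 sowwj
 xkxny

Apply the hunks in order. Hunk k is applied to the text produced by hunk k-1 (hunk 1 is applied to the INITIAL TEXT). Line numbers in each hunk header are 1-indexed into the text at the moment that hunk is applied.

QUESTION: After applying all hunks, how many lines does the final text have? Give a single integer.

Hunk 1: at line 3 remove [lmel] add [spvrw] -> 9 lines: jcwe mvg erry spvrw ueuk gsucf sowwj ugp zzbh
Hunk 2: at line 7 remove [ugp] add [jvx,foiy,wzww] -> 11 lines: jcwe mvg erry spvrw ueuk gsucf sowwj jvx foiy wzww zzbh
Hunk 3: at line 3 remove [spvrw,ueuk,gsucf] add [fnvz] -> 9 lines: jcwe mvg erry fnvz sowwj jvx foiy wzww zzbh
Hunk 4: at line 5 remove [jvx,foiy] add [xkxny,ysxlc] -> 9 lines: jcwe mvg erry fnvz sowwj xkxny ysxlc wzww zzbh
Hunk 5: at line 2 remove [fnvz] add [ojnt,tvja,zbft] -> 11 lines: jcwe mvg erry ojnt tvja zbft sowwj xkxny ysxlc wzww zzbh
Final line count: 11

Answer: 11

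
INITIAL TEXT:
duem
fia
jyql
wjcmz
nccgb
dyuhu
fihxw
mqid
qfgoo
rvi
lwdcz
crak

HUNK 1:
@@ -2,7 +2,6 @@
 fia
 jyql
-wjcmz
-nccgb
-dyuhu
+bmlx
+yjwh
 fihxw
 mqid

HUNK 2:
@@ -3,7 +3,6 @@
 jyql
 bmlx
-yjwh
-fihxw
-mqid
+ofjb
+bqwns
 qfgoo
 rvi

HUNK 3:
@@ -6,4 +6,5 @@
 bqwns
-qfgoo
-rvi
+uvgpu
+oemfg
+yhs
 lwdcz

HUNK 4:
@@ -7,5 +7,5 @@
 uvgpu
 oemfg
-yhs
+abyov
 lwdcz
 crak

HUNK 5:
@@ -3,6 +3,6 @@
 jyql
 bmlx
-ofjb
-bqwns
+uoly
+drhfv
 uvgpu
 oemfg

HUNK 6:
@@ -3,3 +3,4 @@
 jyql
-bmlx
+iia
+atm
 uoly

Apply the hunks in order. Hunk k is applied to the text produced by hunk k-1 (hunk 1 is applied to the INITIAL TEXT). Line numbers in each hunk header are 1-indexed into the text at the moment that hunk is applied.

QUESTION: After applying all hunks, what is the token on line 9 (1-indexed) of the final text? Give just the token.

Hunk 1: at line 2 remove [wjcmz,nccgb,dyuhu] add [bmlx,yjwh] -> 11 lines: duem fia jyql bmlx yjwh fihxw mqid qfgoo rvi lwdcz crak
Hunk 2: at line 3 remove [yjwh,fihxw,mqid] add [ofjb,bqwns] -> 10 lines: duem fia jyql bmlx ofjb bqwns qfgoo rvi lwdcz crak
Hunk 3: at line 6 remove [qfgoo,rvi] add [uvgpu,oemfg,yhs] -> 11 lines: duem fia jyql bmlx ofjb bqwns uvgpu oemfg yhs lwdcz crak
Hunk 4: at line 7 remove [yhs] add [abyov] -> 11 lines: duem fia jyql bmlx ofjb bqwns uvgpu oemfg abyov lwdcz crak
Hunk 5: at line 3 remove [ofjb,bqwns] add [uoly,drhfv] -> 11 lines: duem fia jyql bmlx uoly drhfv uvgpu oemfg abyov lwdcz crak
Hunk 6: at line 3 remove [bmlx] add [iia,atm] -> 12 lines: duem fia jyql iia atm uoly drhfv uvgpu oemfg abyov lwdcz crak
Final line 9: oemfg

Answer: oemfg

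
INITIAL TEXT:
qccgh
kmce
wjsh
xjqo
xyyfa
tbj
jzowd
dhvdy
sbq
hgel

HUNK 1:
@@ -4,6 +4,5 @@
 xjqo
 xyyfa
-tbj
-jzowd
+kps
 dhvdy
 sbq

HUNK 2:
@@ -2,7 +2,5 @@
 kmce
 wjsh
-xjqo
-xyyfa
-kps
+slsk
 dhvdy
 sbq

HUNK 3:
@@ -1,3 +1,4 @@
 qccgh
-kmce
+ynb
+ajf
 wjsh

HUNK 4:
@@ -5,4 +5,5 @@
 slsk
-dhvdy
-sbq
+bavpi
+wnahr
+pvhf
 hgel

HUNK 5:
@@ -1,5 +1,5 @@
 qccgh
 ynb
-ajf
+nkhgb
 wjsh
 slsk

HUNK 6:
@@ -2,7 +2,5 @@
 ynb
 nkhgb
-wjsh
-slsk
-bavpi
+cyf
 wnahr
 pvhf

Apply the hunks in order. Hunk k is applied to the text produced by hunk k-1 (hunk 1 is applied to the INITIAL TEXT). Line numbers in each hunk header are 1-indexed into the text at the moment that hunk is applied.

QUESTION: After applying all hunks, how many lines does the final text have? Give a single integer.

Answer: 7

Derivation:
Hunk 1: at line 4 remove [tbj,jzowd] add [kps] -> 9 lines: qccgh kmce wjsh xjqo xyyfa kps dhvdy sbq hgel
Hunk 2: at line 2 remove [xjqo,xyyfa,kps] add [slsk] -> 7 lines: qccgh kmce wjsh slsk dhvdy sbq hgel
Hunk 3: at line 1 remove [kmce] add [ynb,ajf] -> 8 lines: qccgh ynb ajf wjsh slsk dhvdy sbq hgel
Hunk 4: at line 5 remove [dhvdy,sbq] add [bavpi,wnahr,pvhf] -> 9 lines: qccgh ynb ajf wjsh slsk bavpi wnahr pvhf hgel
Hunk 5: at line 1 remove [ajf] add [nkhgb] -> 9 lines: qccgh ynb nkhgb wjsh slsk bavpi wnahr pvhf hgel
Hunk 6: at line 2 remove [wjsh,slsk,bavpi] add [cyf] -> 7 lines: qccgh ynb nkhgb cyf wnahr pvhf hgel
Final line count: 7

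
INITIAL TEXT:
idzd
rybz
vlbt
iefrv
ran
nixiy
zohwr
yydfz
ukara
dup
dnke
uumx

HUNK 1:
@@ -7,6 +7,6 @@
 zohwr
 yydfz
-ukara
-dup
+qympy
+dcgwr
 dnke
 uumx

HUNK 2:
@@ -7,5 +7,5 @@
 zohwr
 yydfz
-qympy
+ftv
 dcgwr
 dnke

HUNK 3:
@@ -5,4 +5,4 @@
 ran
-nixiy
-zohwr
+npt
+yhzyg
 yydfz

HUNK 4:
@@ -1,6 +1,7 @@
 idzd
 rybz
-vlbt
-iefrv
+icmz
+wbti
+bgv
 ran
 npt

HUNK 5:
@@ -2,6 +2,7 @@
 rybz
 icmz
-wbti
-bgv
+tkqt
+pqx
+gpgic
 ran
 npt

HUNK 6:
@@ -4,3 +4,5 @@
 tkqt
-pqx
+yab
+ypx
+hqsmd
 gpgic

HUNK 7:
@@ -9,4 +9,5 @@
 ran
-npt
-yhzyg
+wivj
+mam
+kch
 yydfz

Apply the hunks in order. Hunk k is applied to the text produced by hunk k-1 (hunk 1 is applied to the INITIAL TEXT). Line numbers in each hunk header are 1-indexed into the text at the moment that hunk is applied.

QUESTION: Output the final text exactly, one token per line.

Hunk 1: at line 7 remove [ukara,dup] add [qympy,dcgwr] -> 12 lines: idzd rybz vlbt iefrv ran nixiy zohwr yydfz qympy dcgwr dnke uumx
Hunk 2: at line 7 remove [qympy] add [ftv] -> 12 lines: idzd rybz vlbt iefrv ran nixiy zohwr yydfz ftv dcgwr dnke uumx
Hunk 3: at line 5 remove [nixiy,zohwr] add [npt,yhzyg] -> 12 lines: idzd rybz vlbt iefrv ran npt yhzyg yydfz ftv dcgwr dnke uumx
Hunk 4: at line 1 remove [vlbt,iefrv] add [icmz,wbti,bgv] -> 13 lines: idzd rybz icmz wbti bgv ran npt yhzyg yydfz ftv dcgwr dnke uumx
Hunk 5: at line 2 remove [wbti,bgv] add [tkqt,pqx,gpgic] -> 14 lines: idzd rybz icmz tkqt pqx gpgic ran npt yhzyg yydfz ftv dcgwr dnke uumx
Hunk 6: at line 4 remove [pqx] add [yab,ypx,hqsmd] -> 16 lines: idzd rybz icmz tkqt yab ypx hqsmd gpgic ran npt yhzyg yydfz ftv dcgwr dnke uumx
Hunk 7: at line 9 remove [npt,yhzyg] add [wivj,mam,kch] -> 17 lines: idzd rybz icmz tkqt yab ypx hqsmd gpgic ran wivj mam kch yydfz ftv dcgwr dnke uumx

Answer: idzd
rybz
icmz
tkqt
yab
ypx
hqsmd
gpgic
ran
wivj
mam
kch
yydfz
ftv
dcgwr
dnke
uumx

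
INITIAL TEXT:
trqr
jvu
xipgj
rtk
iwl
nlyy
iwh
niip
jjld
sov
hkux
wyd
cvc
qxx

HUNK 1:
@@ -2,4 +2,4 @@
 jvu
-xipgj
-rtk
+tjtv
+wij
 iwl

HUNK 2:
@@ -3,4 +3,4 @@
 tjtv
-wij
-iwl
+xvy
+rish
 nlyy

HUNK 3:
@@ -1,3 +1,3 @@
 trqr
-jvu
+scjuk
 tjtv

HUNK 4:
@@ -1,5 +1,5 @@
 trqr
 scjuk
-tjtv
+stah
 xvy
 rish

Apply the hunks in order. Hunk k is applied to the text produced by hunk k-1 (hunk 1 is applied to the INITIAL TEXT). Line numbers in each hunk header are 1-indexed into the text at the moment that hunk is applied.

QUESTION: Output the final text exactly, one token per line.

Hunk 1: at line 2 remove [xipgj,rtk] add [tjtv,wij] -> 14 lines: trqr jvu tjtv wij iwl nlyy iwh niip jjld sov hkux wyd cvc qxx
Hunk 2: at line 3 remove [wij,iwl] add [xvy,rish] -> 14 lines: trqr jvu tjtv xvy rish nlyy iwh niip jjld sov hkux wyd cvc qxx
Hunk 3: at line 1 remove [jvu] add [scjuk] -> 14 lines: trqr scjuk tjtv xvy rish nlyy iwh niip jjld sov hkux wyd cvc qxx
Hunk 4: at line 1 remove [tjtv] add [stah] -> 14 lines: trqr scjuk stah xvy rish nlyy iwh niip jjld sov hkux wyd cvc qxx

Answer: trqr
scjuk
stah
xvy
rish
nlyy
iwh
niip
jjld
sov
hkux
wyd
cvc
qxx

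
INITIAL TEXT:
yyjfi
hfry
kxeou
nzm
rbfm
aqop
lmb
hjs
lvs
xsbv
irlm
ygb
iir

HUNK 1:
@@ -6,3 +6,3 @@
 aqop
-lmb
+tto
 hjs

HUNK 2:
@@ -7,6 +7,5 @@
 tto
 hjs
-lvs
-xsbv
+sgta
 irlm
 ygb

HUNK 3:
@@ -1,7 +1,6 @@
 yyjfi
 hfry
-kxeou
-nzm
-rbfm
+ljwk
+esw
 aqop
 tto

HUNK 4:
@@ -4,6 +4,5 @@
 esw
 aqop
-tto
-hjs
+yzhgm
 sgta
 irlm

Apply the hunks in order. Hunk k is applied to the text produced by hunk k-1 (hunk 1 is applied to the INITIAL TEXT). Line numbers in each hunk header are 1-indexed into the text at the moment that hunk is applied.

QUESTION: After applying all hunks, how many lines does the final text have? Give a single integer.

Hunk 1: at line 6 remove [lmb] add [tto] -> 13 lines: yyjfi hfry kxeou nzm rbfm aqop tto hjs lvs xsbv irlm ygb iir
Hunk 2: at line 7 remove [lvs,xsbv] add [sgta] -> 12 lines: yyjfi hfry kxeou nzm rbfm aqop tto hjs sgta irlm ygb iir
Hunk 3: at line 1 remove [kxeou,nzm,rbfm] add [ljwk,esw] -> 11 lines: yyjfi hfry ljwk esw aqop tto hjs sgta irlm ygb iir
Hunk 4: at line 4 remove [tto,hjs] add [yzhgm] -> 10 lines: yyjfi hfry ljwk esw aqop yzhgm sgta irlm ygb iir
Final line count: 10

Answer: 10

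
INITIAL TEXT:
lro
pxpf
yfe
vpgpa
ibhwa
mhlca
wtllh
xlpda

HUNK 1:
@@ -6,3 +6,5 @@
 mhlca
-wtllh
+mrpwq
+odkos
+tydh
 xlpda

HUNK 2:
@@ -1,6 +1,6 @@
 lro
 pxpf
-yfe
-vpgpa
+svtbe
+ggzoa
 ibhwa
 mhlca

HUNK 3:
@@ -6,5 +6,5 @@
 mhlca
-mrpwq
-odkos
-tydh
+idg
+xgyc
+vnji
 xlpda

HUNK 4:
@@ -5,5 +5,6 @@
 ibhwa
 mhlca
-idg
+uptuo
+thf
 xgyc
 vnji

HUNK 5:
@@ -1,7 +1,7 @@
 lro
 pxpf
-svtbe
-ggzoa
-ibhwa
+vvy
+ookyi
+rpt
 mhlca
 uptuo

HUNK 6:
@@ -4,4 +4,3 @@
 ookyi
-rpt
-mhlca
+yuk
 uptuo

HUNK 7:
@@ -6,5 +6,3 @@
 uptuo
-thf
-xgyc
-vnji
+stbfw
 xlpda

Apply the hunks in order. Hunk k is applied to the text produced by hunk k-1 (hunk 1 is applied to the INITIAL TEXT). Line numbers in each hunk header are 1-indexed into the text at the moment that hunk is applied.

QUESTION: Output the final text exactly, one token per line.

Hunk 1: at line 6 remove [wtllh] add [mrpwq,odkos,tydh] -> 10 lines: lro pxpf yfe vpgpa ibhwa mhlca mrpwq odkos tydh xlpda
Hunk 2: at line 1 remove [yfe,vpgpa] add [svtbe,ggzoa] -> 10 lines: lro pxpf svtbe ggzoa ibhwa mhlca mrpwq odkos tydh xlpda
Hunk 3: at line 6 remove [mrpwq,odkos,tydh] add [idg,xgyc,vnji] -> 10 lines: lro pxpf svtbe ggzoa ibhwa mhlca idg xgyc vnji xlpda
Hunk 4: at line 5 remove [idg] add [uptuo,thf] -> 11 lines: lro pxpf svtbe ggzoa ibhwa mhlca uptuo thf xgyc vnji xlpda
Hunk 5: at line 1 remove [svtbe,ggzoa,ibhwa] add [vvy,ookyi,rpt] -> 11 lines: lro pxpf vvy ookyi rpt mhlca uptuo thf xgyc vnji xlpda
Hunk 6: at line 4 remove [rpt,mhlca] add [yuk] -> 10 lines: lro pxpf vvy ookyi yuk uptuo thf xgyc vnji xlpda
Hunk 7: at line 6 remove [thf,xgyc,vnji] add [stbfw] -> 8 lines: lro pxpf vvy ookyi yuk uptuo stbfw xlpda

Answer: lro
pxpf
vvy
ookyi
yuk
uptuo
stbfw
xlpda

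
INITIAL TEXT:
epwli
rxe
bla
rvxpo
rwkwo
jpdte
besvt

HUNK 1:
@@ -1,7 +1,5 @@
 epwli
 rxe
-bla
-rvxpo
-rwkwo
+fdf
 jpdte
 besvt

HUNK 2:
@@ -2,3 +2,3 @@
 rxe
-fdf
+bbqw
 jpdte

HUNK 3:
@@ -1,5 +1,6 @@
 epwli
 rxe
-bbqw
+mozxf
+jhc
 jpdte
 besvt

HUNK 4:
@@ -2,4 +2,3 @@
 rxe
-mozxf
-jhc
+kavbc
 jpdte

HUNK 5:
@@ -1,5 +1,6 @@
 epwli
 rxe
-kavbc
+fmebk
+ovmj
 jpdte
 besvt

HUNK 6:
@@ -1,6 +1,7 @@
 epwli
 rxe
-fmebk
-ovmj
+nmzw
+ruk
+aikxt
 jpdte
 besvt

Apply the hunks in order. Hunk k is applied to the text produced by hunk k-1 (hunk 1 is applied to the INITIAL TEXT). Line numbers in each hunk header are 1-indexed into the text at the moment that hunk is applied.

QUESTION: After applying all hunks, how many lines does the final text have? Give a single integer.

Hunk 1: at line 1 remove [bla,rvxpo,rwkwo] add [fdf] -> 5 lines: epwli rxe fdf jpdte besvt
Hunk 2: at line 2 remove [fdf] add [bbqw] -> 5 lines: epwli rxe bbqw jpdte besvt
Hunk 3: at line 1 remove [bbqw] add [mozxf,jhc] -> 6 lines: epwli rxe mozxf jhc jpdte besvt
Hunk 4: at line 2 remove [mozxf,jhc] add [kavbc] -> 5 lines: epwli rxe kavbc jpdte besvt
Hunk 5: at line 1 remove [kavbc] add [fmebk,ovmj] -> 6 lines: epwli rxe fmebk ovmj jpdte besvt
Hunk 6: at line 1 remove [fmebk,ovmj] add [nmzw,ruk,aikxt] -> 7 lines: epwli rxe nmzw ruk aikxt jpdte besvt
Final line count: 7

Answer: 7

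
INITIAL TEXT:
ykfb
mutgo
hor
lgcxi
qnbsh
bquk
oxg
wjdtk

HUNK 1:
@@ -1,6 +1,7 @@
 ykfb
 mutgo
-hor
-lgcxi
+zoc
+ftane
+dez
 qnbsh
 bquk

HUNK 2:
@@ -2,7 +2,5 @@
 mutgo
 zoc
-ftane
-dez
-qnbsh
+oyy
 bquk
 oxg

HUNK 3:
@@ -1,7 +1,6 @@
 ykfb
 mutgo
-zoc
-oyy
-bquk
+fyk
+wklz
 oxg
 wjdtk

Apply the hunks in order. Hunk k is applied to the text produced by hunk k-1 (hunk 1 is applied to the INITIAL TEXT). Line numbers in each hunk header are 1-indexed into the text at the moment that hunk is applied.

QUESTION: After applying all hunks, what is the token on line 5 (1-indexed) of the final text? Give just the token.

Answer: oxg

Derivation:
Hunk 1: at line 1 remove [hor,lgcxi] add [zoc,ftane,dez] -> 9 lines: ykfb mutgo zoc ftane dez qnbsh bquk oxg wjdtk
Hunk 2: at line 2 remove [ftane,dez,qnbsh] add [oyy] -> 7 lines: ykfb mutgo zoc oyy bquk oxg wjdtk
Hunk 3: at line 1 remove [zoc,oyy,bquk] add [fyk,wklz] -> 6 lines: ykfb mutgo fyk wklz oxg wjdtk
Final line 5: oxg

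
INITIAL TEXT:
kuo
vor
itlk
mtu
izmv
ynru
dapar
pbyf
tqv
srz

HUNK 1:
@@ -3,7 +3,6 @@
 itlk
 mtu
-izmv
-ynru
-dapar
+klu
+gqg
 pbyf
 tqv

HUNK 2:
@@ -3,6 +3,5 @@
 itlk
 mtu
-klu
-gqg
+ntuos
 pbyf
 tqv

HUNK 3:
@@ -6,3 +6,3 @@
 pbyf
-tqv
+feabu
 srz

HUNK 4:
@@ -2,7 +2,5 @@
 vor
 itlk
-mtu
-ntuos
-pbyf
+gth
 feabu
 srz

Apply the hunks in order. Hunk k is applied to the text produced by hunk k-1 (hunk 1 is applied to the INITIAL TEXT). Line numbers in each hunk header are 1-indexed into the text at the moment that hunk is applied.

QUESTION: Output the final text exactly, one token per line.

Hunk 1: at line 3 remove [izmv,ynru,dapar] add [klu,gqg] -> 9 lines: kuo vor itlk mtu klu gqg pbyf tqv srz
Hunk 2: at line 3 remove [klu,gqg] add [ntuos] -> 8 lines: kuo vor itlk mtu ntuos pbyf tqv srz
Hunk 3: at line 6 remove [tqv] add [feabu] -> 8 lines: kuo vor itlk mtu ntuos pbyf feabu srz
Hunk 4: at line 2 remove [mtu,ntuos,pbyf] add [gth] -> 6 lines: kuo vor itlk gth feabu srz

Answer: kuo
vor
itlk
gth
feabu
srz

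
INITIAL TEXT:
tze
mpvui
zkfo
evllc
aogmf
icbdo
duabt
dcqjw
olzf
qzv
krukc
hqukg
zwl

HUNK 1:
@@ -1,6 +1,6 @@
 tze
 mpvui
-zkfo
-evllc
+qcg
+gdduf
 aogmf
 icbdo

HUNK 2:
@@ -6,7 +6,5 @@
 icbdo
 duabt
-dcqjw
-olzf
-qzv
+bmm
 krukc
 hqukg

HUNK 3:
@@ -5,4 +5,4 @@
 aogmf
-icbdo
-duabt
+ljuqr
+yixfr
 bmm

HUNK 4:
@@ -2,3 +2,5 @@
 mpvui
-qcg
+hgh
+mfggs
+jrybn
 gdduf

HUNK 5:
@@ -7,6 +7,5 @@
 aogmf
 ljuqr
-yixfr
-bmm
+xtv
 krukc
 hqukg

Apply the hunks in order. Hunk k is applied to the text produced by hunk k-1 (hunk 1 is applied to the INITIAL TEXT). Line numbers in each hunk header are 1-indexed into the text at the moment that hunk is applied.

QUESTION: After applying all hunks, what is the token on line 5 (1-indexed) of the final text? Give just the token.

Hunk 1: at line 1 remove [zkfo,evllc] add [qcg,gdduf] -> 13 lines: tze mpvui qcg gdduf aogmf icbdo duabt dcqjw olzf qzv krukc hqukg zwl
Hunk 2: at line 6 remove [dcqjw,olzf,qzv] add [bmm] -> 11 lines: tze mpvui qcg gdduf aogmf icbdo duabt bmm krukc hqukg zwl
Hunk 3: at line 5 remove [icbdo,duabt] add [ljuqr,yixfr] -> 11 lines: tze mpvui qcg gdduf aogmf ljuqr yixfr bmm krukc hqukg zwl
Hunk 4: at line 2 remove [qcg] add [hgh,mfggs,jrybn] -> 13 lines: tze mpvui hgh mfggs jrybn gdduf aogmf ljuqr yixfr bmm krukc hqukg zwl
Hunk 5: at line 7 remove [yixfr,bmm] add [xtv] -> 12 lines: tze mpvui hgh mfggs jrybn gdduf aogmf ljuqr xtv krukc hqukg zwl
Final line 5: jrybn

Answer: jrybn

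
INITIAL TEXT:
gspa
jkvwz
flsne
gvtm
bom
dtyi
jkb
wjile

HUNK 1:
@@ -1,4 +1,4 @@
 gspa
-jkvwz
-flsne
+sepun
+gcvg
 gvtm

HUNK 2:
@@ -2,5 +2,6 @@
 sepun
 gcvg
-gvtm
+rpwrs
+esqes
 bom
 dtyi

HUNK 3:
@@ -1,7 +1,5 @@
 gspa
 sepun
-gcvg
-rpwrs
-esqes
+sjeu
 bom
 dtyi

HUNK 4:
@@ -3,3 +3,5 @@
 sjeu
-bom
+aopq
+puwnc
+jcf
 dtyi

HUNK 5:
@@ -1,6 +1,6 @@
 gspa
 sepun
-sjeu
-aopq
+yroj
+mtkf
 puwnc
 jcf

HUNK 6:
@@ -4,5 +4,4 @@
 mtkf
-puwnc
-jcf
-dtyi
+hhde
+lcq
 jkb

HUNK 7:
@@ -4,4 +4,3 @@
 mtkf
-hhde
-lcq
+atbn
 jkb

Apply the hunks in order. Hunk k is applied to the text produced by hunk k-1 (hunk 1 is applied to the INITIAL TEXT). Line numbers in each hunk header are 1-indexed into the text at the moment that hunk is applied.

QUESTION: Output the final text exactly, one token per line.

Answer: gspa
sepun
yroj
mtkf
atbn
jkb
wjile

Derivation:
Hunk 1: at line 1 remove [jkvwz,flsne] add [sepun,gcvg] -> 8 lines: gspa sepun gcvg gvtm bom dtyi jkb wjile
Hunk 2: at line 2 remove [gvtm] add [rpwrs,esqes] -> 9 lines: gspa sepun gcvg rpwrs esqes bom dtyi jkb wjile
Hunk 3: at line 1 remove [gcvg,rpwrs,esqes] add [sjeu] -> 7 lines: gspa sepun sjeu bom dtyi jkb wjile
Hunk 4: at line 3 remove [bom] add [aopq,puwnc,jcf] -> 9 lines: gspa sepun sjeu aopq puwnc jcf dtyi jkb wjile
Hunk 5: at line 1 remove [sjeu,aopq] add [yroj,mtkf] -> 9 lines: gspa sepun yroj mtkf puwnc jcf dtyi jkb wjile
Hunk 6: at line 4 remove [puwnc,jcf,dtyi] add [hhde,lcq] -> 8 lines: gspa sepun yroj mtkf hhde lcq jkb wjile
Hunk 7: at line 4 remove [hhde,lcq] add [atbn] -> 7 lines: gspa sepun yroj mtkf atbn jkb wjile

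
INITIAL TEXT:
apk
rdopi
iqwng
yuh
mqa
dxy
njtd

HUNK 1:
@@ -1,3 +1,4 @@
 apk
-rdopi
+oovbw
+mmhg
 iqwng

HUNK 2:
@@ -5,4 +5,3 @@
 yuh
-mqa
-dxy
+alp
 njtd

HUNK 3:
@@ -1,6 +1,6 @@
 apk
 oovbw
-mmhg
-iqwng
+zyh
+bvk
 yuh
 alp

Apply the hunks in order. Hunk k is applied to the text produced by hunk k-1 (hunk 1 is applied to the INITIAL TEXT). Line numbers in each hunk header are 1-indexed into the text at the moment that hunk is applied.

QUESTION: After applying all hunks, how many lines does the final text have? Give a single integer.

Answer: 7

Derivation:
Hunk 1: at line 1 remove [rdopi] add [oovbw,mmhg] -> 8 lines: apk oovbw mmhg iqwng yuh mqa dxy njtd
Hunk 2: at line 5 remove [mqa,dxy] add [alp] -> 7 lines: apk oovbw mmhg iqwng yuh alp njtd
Hunk 3: at line 1 remove [mmhg,iqwng] add [zyh,bvk] -> 7 lines: apk oovbw zyh bvk yuh alp njtd
Final line count: 7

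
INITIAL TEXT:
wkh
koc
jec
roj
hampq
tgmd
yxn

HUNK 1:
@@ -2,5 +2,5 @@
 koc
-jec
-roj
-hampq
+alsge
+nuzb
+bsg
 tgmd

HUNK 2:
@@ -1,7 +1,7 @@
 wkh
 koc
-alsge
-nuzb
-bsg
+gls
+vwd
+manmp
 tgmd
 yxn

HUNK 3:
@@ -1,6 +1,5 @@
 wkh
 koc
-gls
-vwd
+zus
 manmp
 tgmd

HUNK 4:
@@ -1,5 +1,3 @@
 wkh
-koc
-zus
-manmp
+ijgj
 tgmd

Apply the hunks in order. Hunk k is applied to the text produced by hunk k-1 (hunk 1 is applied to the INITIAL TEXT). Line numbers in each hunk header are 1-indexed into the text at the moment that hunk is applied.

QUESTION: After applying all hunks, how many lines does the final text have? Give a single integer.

Hunk 1: at line 2 remove [jec,roj,hampq] add [alsge,nuzb,bsg] -> 7 lines: wkh koc alsge nuzb bsg tgmd yxn
Hunk 2: at line 1 remove [alsge,nuzb,bsg] add [gls,vwd,manmp] -> 7 lines: wkh koc gls vwd manmp tgmd yxn
Hunk 3: at line 1 remove [gls,vwd] add [zus] -> 6 lines: wkh koc zus manmp tgmd yxn
Hunk 4: at line 1 remove [koc,zus,manmp] add [ijgj] -> 4 lines: wkh ijgj tgmd yxn
Final line count: 4

Answer: 4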